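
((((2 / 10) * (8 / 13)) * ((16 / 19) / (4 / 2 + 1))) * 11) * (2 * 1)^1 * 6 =5632 / 1235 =4.56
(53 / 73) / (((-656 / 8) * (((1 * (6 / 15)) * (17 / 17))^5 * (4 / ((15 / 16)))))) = -2484375 / 12259328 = -0.20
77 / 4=19.25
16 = 16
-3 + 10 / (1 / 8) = 77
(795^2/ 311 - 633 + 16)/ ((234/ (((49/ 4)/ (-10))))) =-10783381/ 1455480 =-7.41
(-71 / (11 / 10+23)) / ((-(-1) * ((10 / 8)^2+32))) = -11360 / 129417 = -0.09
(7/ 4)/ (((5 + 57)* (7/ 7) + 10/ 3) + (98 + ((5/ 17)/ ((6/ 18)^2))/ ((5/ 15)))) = 357/ 34940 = 0.01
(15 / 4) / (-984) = -0.00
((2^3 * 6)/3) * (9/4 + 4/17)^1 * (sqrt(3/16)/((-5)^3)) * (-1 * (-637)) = -107653 * sqrt(3)/2125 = -87.75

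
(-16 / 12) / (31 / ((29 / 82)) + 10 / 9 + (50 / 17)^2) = -0.01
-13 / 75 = -0.17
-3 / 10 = -0.30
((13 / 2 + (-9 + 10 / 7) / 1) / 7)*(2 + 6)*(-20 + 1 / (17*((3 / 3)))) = 20340 / 833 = 24.42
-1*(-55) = 55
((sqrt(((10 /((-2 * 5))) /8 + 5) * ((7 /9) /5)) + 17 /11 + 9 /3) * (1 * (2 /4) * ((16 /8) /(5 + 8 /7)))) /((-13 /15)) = -5250 /6149 -7 * sqrt(2730) /2236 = -1.02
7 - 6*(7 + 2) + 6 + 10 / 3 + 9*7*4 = 643 / 3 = 214.33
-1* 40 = -40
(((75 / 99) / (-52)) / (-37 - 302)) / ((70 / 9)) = 5 / 904904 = 0.00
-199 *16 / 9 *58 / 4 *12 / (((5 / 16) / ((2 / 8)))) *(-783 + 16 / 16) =577654016 / 15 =38510267.73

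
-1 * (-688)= 688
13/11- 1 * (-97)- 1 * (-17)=1267/11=115.18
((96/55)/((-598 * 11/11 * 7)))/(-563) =48/64809745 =0.00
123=123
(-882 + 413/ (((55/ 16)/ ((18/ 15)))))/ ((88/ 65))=-1318863/ 2420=-544.98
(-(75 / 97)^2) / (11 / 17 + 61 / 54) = -5163750 / 15346079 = -0.34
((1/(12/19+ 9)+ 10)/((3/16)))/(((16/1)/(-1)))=-1849/549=-3.37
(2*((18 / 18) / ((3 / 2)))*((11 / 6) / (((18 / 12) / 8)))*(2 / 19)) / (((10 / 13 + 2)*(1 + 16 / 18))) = 2288 / 8721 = 0.26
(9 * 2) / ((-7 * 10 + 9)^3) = -18 / 226981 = -0.00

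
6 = 6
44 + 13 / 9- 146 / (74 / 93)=-45968 / 333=-138.04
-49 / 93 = -0.53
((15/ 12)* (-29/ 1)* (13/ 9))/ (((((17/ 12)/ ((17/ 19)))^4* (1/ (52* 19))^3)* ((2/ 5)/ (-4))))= 1526665420800/ 19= 80350811621.05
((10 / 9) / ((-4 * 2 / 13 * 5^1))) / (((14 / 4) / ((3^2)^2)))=-117 / 14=-8.36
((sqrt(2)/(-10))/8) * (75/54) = -5 * sqrt(2)/288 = -0.02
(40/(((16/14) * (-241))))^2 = 1225/58081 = 0.02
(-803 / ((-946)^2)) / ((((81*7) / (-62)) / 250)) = 282875 / 11532213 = 0.02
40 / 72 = 5 / 9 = 0.56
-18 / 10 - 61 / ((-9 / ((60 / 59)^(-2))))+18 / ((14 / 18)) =6326947 / 226800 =27.90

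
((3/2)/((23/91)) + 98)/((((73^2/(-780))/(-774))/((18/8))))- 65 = 3239216630/122567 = 26428.13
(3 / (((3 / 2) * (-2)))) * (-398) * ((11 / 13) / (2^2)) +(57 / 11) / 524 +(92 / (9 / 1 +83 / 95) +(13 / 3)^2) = 35518402831 / 316287972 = 112.30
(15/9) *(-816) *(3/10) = -408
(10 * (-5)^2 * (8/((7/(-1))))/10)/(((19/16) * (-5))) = 640/133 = 4.81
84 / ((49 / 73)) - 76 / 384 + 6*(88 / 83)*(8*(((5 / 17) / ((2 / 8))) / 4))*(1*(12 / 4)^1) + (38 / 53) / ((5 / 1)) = 42714205241 / 251270880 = 169.99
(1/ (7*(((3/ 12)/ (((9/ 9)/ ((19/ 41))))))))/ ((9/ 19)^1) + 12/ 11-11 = -5063/ 693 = -7.31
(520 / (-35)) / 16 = -13 / 14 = -0.93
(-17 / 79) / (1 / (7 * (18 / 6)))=-357 / 79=-4.52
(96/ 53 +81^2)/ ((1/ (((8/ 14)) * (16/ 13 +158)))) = 2880024120/ 4823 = 597143.71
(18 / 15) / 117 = 2 / 195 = 0.01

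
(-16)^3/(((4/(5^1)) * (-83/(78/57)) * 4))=33280/1577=21.10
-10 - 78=-88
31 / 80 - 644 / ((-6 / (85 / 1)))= 2189693 / 240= 9123.72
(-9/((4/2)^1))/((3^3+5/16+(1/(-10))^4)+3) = -7500/50521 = -0.15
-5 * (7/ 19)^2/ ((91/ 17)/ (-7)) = 4165/ 4693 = 0.89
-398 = -398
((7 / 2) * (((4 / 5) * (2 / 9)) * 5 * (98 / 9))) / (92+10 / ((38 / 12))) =6517 / 18306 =0.36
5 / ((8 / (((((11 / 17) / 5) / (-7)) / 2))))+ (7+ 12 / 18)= 43759 / 5712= 7.66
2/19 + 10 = 192/19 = 10.11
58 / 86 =29 / 43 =0.67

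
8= 8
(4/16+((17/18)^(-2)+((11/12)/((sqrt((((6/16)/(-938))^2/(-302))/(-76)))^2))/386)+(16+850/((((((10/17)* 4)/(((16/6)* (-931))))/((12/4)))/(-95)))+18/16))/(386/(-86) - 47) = -309089415993281203/26673900048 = -11587709.91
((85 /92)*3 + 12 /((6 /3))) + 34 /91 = 76565 /8372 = 9.15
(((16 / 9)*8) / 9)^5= 34359738368 / 3486784401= 9.85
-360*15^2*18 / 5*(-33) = 9622800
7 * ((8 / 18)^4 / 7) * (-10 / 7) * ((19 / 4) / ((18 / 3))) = -6080 / 137781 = -0.04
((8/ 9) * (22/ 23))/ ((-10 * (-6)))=44/ 3105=0.01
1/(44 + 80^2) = 1/6444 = 0.00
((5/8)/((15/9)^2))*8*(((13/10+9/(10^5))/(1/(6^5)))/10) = 1819.71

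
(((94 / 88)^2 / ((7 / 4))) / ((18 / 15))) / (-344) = -11045 / 6992832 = -0.00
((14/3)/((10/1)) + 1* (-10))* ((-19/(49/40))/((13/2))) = 3344/147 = 22.75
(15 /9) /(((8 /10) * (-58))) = -25 /696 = -0.04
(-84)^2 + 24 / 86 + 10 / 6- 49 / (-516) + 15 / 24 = 2428181 / 344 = 7058.67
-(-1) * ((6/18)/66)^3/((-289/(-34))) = 1/65980332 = 0.00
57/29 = 1.97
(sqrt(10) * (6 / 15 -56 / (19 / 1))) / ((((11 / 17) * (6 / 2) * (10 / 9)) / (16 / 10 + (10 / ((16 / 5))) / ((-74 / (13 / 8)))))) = -5.72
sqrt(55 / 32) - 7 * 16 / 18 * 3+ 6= -38 / 3+ sqrt(110) / 8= -11.36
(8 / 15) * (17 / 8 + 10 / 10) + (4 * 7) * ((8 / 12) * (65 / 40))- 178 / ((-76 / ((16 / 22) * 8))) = 9536 / 209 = 45.63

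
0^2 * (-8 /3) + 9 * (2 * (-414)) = -7452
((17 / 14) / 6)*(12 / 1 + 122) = 1139 / 42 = 27.12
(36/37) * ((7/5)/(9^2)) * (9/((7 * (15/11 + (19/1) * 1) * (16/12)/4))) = 33/10360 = 0.00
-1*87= -87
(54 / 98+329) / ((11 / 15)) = 22020 / 49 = 449.39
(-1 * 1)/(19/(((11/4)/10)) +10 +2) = -11/892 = -0.01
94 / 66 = 47 / 33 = 1.42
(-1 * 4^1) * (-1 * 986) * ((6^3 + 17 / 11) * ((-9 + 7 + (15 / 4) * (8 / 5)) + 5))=84941928 / 11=7721993.45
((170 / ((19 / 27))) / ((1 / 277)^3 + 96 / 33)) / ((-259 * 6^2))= -59617282065 / 6693798783014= -0.01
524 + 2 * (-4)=516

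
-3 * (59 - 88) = 87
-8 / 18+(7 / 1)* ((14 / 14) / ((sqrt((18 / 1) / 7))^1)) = -4 / 9+7* sqrt(14) / 6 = 3.92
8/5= 1.60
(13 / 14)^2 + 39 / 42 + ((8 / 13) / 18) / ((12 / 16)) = 126337 / 68796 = 1.84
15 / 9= 5 / 3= 1.67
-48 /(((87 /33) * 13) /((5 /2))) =-1320 /377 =-3.50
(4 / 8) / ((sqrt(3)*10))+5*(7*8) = 280.03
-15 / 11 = -1.36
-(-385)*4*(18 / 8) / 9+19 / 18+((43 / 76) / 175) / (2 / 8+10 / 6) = 531427097 / 1376550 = 386.06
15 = 15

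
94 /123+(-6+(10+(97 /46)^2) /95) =-5.08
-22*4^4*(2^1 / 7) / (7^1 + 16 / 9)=-101376 / 553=-183.32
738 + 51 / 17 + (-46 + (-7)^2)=744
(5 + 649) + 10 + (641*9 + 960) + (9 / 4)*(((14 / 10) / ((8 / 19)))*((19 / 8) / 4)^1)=37874903 / 5120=7397.44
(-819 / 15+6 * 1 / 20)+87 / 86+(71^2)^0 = -11242 / 215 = -52.29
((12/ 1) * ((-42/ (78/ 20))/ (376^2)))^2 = 11025/ 13194657424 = 0.00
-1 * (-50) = 50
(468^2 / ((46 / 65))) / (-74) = -3559140 / 851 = -4182.30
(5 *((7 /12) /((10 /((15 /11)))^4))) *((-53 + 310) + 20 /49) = 1702755 /6559168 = 0.26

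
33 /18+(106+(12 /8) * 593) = 2992 /3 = 997.33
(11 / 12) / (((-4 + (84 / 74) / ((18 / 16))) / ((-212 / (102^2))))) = 21571 / 3454128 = 0.01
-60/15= -4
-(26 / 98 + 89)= -4374 / 49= -89.27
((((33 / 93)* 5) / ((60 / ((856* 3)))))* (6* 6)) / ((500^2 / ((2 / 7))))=10593 / 3390625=0.00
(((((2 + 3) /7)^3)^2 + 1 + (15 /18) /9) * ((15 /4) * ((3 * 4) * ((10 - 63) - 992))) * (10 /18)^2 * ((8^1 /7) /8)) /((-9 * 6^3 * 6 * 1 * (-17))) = -1016920980625 /79363165470624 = -0.01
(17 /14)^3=4913 /2744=1.79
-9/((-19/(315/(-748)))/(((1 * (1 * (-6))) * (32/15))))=9072/3553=2.55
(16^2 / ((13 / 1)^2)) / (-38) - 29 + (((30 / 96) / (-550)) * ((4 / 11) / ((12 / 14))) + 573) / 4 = 42599189123 / 372989760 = 114.21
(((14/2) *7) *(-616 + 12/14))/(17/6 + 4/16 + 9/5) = -1808520/293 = -6172.42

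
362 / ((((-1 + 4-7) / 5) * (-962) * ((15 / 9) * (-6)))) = -181 / 3848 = -0.05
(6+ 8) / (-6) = -7 / 3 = -2.33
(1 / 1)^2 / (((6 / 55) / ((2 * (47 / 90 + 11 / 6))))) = 1166 / 27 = 43.19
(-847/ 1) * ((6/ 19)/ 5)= -5082/ 95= -53.49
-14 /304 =-7 /152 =-0.05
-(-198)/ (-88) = -9/ 4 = -2.25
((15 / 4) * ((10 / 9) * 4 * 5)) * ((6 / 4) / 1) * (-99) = -12375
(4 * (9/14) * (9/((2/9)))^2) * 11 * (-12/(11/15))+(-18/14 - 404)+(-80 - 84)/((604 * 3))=-2408713178/3171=-759606.80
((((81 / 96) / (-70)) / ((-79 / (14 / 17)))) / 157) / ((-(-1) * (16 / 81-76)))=-2187 / 207140022400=-0.00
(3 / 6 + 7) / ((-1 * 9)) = -5 / 6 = -0.83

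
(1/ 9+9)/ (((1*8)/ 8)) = 82/ 9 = 9.11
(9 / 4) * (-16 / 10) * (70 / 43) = -252 / 43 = -5.86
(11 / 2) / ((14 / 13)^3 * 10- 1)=24167 / 50486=0.48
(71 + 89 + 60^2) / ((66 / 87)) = 4956.36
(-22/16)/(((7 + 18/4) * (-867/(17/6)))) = 11/28152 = 0.00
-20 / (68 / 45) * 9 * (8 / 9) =-1800 / 17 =-105.88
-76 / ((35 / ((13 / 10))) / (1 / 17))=-494 / 2975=-0.17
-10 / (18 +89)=-10 / 107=-0.09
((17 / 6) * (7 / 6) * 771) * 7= 214081 / 12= 17840.08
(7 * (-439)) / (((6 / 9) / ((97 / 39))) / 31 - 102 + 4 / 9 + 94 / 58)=2411773371 / 78424795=30.75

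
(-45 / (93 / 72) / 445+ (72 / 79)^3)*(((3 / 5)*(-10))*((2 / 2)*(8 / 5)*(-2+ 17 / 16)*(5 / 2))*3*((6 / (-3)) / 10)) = -12464479908 / 1360294601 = -9.16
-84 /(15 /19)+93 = -67 /5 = -13.40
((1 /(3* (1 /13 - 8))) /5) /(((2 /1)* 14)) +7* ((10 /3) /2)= 168229 /14420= 11.67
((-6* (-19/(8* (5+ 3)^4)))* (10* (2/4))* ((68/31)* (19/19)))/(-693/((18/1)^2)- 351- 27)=-513/5110784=-0.00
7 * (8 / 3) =56 / 3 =18.67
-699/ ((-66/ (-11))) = -233/ 2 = -116.50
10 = 10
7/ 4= 1.75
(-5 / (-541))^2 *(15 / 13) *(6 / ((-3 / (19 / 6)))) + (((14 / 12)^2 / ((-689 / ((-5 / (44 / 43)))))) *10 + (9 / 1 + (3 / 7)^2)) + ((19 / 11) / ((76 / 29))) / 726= 9.28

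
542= 542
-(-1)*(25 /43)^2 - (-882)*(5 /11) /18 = 459880 /20339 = 22.61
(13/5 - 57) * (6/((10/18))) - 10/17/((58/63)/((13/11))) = -79755399/135575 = -588.28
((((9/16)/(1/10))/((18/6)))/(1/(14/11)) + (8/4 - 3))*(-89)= -123.39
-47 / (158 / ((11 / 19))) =-517 / 3002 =-0.17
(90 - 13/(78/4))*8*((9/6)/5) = 1072/5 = 214.40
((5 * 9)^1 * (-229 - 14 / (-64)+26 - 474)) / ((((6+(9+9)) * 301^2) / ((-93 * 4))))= 30211515 / 5798464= 5.21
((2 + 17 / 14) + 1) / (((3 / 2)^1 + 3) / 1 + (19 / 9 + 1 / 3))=531 / 875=0.61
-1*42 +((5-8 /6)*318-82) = 1042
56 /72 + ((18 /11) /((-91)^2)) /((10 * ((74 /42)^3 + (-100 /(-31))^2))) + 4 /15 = 12344730332758 /11819408573115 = 1.04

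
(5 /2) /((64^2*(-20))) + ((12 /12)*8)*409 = 107216895 /32768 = 3272.00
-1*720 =-720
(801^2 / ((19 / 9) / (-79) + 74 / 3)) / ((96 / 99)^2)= 496778180679 / 17939456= 27691.93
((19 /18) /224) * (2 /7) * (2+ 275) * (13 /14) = 68419 /197568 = 0.35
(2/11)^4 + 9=131785/14641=9.00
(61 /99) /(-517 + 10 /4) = -122 /101871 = -0.00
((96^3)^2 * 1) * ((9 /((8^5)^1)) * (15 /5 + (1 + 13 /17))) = 17414258688 /17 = 1024368158.12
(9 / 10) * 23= 207 / 10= 20.70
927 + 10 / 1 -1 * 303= 634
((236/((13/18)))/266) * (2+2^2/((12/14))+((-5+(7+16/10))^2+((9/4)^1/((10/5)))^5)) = 9321381267/354099200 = 26.32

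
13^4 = 28561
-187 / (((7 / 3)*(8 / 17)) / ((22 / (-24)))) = 34969 / 224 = 156.11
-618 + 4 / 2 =-616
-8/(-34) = 4/17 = 0.24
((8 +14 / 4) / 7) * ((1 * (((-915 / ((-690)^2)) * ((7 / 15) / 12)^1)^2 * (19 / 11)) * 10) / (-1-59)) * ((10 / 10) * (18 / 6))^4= -494893 / 2312703360000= -0.00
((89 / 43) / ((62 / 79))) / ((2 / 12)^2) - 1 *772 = -902518 / 1333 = -677.06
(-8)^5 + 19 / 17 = -557037 / 17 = -32766.88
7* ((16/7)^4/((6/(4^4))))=8388608/1029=8152.19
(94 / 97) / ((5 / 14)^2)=18424 / 2425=7.60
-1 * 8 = -8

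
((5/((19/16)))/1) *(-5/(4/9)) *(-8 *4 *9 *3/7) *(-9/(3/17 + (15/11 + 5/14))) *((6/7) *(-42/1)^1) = 94226457600/94373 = 998447.20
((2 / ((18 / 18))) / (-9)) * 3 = -2 / 3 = -0.67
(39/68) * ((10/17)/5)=39/578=0.07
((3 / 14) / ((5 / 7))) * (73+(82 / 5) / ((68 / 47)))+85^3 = 1044055511 / 1700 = 614150.30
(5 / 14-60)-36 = -1339 / 14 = -95.64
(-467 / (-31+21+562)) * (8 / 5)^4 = -239104 / 43125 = -5.54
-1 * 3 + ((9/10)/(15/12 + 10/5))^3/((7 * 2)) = -5764209/1922375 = -3.00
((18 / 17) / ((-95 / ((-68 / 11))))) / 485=72 / 506825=0.00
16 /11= 1.45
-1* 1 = -1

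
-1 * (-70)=70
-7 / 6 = -1.17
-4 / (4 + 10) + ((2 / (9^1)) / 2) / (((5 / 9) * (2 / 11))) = 57 / 70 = 0.81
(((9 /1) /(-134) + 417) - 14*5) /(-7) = -49.56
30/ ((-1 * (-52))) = 15/ 26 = 0.58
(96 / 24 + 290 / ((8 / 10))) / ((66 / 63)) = 15393 / 44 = 349.84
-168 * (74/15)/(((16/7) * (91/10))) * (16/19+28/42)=-60.12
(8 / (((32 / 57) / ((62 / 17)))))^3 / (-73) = -5517084663 / 2869192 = -1922.87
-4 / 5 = -0.80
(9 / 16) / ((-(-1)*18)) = 1 / 32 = 0.03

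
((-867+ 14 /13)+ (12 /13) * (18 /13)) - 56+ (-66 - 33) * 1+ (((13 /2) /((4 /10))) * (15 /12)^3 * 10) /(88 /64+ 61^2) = -82097410855 /80522416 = -1019.56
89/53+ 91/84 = 1757/636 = 2.76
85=85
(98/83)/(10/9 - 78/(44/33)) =-1764/85739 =-0.02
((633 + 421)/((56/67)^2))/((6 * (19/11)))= 26022733/178752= 145.58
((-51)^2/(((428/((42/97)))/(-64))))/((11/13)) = -22722336/114169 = -199.02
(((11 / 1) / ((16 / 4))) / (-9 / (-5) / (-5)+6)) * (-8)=-550 / 141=-3.90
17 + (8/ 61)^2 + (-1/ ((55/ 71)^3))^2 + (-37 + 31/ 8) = -9459494886005297/ 823997310125000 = -11.48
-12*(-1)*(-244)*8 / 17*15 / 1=-351360 / 17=-20668.24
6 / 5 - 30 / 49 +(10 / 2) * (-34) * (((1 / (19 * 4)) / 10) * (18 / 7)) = 117 / 9310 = 0.01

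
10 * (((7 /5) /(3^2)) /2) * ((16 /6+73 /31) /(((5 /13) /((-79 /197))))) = -3357263 /824445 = -4.07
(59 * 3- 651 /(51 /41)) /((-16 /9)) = 3312 /17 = 194.82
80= 80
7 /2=3.50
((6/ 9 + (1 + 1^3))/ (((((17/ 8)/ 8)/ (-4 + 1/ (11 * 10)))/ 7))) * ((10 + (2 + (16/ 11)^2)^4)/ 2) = -25036177573670144/ 601276661205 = -41638.37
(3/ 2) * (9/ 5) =27/ 10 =2.70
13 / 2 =6.50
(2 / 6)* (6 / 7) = 2 / 7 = 0.29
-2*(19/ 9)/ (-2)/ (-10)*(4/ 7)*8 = -304/ 315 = -0.97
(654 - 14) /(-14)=-320 /7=-45.71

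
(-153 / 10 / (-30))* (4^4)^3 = 213909504 / 25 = 8556380.16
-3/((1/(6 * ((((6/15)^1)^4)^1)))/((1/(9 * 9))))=-32/5625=-0.01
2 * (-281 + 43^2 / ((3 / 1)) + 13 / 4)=4063 / 6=677.17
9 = 9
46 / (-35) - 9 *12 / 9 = -466 / 35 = -13.31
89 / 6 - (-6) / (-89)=7885 / 534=14.77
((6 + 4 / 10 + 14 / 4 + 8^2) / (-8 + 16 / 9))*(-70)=6651 / 8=831.38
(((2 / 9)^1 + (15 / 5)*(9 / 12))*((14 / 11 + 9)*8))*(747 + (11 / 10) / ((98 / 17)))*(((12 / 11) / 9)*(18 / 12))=7364208079 / 266805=27601.46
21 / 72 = 7 / 24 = 0.29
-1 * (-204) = 204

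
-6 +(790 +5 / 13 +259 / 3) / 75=16642 / 2925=5.69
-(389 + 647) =-1036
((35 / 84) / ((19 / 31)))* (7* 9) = 3255 / 76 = 42.83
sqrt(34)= 5.83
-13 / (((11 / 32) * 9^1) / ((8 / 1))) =-3328 / 99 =-33.62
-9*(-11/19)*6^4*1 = 128304/19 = 6752.84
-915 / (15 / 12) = -732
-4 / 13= -0.31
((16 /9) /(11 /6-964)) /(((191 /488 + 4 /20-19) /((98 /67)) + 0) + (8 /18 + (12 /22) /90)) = 252510720 /1658408030057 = 0.00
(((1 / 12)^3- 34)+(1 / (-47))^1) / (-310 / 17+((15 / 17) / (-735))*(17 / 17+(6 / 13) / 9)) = 29920797725 / 16038833472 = 1.87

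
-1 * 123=-123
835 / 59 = 14.15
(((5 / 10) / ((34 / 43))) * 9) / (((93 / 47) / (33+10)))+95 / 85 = 263065 / 2108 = 124.79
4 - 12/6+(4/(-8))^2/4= 33/16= 2.06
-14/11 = -1.27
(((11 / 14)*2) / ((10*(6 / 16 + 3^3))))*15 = 44 / 511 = 0.09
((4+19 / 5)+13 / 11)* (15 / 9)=494 / 33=14.97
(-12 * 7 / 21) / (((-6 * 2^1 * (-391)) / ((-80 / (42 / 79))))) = 3160 / 24633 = 0.13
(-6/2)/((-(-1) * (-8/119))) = 357/8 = 44.62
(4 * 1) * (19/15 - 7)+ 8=-224/15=-14.93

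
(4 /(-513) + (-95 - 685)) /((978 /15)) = -1000360 /83619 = -11.96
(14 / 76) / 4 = 7 / 152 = 0.05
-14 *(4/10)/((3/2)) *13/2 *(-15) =364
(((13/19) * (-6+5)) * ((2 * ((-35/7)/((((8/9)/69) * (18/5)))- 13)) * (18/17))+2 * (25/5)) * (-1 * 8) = -478162/323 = -1480.38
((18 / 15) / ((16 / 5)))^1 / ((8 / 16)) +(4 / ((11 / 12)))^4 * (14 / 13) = 297842295 / 761332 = 391.21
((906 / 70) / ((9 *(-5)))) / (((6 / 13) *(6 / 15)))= -1963 / 1260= -1.56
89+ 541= 630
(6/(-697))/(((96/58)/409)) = -2.13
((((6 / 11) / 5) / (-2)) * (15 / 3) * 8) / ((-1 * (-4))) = -6 / 11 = -0.55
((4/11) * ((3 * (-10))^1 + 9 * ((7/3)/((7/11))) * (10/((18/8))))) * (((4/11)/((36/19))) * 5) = 133000/3267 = 40.71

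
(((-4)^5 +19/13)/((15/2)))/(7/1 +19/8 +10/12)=-30384/2275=-13.36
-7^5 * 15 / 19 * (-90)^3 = 183784545000 / 19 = 9672870789.47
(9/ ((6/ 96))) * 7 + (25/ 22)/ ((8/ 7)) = 177583/ 176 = 1008.99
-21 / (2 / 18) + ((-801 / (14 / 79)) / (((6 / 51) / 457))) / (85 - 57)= -491762727 / 784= -627248.38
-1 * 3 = -3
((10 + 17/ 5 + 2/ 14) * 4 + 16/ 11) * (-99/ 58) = -96372/ 1015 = -94.95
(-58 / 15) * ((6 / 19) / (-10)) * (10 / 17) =116 / 1615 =0.07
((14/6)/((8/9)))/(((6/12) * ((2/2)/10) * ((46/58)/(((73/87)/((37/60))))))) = 76650/851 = 90.07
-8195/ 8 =-1024.38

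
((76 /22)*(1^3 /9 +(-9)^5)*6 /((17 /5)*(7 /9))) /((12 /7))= -269982.89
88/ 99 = 0.89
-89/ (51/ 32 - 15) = 2848/ 429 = 6.64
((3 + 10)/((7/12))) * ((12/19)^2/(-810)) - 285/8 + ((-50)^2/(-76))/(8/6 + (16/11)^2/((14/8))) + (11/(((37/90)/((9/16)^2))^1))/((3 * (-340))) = -593066400833/12207229440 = -48.58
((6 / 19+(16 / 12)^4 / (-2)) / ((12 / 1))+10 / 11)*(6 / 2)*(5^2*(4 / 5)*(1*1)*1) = 816370 / 16929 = 48.22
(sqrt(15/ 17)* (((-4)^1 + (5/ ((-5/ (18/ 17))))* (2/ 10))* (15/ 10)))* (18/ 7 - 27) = 91827* sqrt(255)/ 10115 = 144.97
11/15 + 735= 11036/15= 735.73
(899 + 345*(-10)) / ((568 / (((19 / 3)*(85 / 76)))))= -31.81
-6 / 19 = -0.32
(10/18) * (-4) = -20/9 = -2.22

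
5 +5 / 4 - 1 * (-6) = 49 / 4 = 12.25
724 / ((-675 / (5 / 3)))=-724 / 405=-1.79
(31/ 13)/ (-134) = -31/ 1742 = -0.02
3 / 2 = 1.50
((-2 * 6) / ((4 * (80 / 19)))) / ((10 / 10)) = -57 / 80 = -0.71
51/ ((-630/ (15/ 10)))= -17/ 140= -0.12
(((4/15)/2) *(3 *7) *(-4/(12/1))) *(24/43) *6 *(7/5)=-4.38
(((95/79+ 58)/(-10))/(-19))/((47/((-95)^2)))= 444315/7426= 59.83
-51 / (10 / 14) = -357 / 5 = -71.40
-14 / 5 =-2.80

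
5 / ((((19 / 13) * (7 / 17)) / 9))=9945 / 133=74.77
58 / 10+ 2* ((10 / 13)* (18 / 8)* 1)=602 / 65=9.26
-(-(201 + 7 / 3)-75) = 835 / 3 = 278.33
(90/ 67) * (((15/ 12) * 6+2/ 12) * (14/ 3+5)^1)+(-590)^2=23329370/ 67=348199.55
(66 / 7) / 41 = 66 / 287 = 0.23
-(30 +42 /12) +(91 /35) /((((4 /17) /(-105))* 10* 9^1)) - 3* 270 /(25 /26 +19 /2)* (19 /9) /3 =-100.88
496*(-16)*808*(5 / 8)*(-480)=1923686400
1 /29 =0.03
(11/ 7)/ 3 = 11/ 21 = 0.52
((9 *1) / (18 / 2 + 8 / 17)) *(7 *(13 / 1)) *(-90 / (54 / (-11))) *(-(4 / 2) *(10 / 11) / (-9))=22100 / 69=320.29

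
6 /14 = 3 /7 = 0.43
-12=-12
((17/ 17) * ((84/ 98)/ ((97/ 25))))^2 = 22500/ 461041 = 0.05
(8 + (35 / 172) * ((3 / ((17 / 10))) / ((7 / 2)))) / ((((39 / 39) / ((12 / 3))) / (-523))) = -12390916 / 731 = -16950.64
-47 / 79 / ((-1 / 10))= 470 / 79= 5.95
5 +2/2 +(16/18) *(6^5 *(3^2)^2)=559878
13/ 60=0.22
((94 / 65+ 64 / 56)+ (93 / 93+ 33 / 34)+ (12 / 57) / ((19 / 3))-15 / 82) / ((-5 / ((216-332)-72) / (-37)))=-3511890856256 / 572428675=-6135.07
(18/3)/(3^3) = 2/9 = 0.22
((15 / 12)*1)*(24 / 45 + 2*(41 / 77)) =923 / 462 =2.00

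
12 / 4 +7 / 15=3.47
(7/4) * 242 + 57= 961/2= 480.50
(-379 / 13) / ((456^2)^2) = -379 / 562085941248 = -0.00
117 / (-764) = -117 / 764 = -0.15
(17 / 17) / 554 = 1 / 554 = 0.00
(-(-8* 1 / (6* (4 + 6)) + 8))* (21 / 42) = -59 / 15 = -3.93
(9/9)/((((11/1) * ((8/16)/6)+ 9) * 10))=6/595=0.01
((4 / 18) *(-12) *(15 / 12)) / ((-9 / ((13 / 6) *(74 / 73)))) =4810 / 5913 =0.81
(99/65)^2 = 9801/4225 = 2.32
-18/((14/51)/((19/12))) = -2907/28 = -103.82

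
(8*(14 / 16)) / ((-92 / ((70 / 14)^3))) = -875 / 92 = -9.51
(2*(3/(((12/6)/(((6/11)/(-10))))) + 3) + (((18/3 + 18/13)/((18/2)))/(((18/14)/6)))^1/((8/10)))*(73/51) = 293533/19305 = 15.21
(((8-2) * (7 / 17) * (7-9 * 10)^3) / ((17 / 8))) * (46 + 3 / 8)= -8909585034 / 289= -30829013.96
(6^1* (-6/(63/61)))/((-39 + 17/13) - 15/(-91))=3172/3415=0.93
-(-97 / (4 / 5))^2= -235225 / 16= -14701.56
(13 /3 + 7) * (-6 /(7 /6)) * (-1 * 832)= 339456 /7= 48493.71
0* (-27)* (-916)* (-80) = 0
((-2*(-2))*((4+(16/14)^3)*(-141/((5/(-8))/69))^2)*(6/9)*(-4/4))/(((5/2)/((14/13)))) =-121737955221504/79625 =-1528891117.38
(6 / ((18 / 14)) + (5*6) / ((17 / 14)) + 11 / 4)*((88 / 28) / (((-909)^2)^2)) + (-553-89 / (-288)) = -4310782370609627947 / 7799625083938464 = -552.69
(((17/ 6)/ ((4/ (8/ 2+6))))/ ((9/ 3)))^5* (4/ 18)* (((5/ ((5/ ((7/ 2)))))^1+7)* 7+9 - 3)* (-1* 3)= -235163815625/ 60466176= -3889.18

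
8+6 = 14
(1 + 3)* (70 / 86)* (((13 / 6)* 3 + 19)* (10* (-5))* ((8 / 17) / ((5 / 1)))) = -16800 / 43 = -390.70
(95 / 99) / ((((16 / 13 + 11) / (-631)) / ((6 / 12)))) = -779285 / 31482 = -24.75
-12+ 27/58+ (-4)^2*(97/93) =27799/5394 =5.15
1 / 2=0.50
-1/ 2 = -0.50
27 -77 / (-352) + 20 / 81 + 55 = 213751 / 2592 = 82.47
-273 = -273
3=3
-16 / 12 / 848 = -1 / 636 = -0.00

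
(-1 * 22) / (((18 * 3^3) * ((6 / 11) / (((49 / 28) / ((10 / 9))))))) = -847 / 6480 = -0.13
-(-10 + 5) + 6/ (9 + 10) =101/ 19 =5.32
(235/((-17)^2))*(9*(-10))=-21150/289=-73.18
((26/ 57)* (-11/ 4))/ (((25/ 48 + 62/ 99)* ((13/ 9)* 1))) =-26136/ 34523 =-0.76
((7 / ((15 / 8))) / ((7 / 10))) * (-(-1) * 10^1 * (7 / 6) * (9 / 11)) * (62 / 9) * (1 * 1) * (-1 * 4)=-138880 / 99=-1402.83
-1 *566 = -566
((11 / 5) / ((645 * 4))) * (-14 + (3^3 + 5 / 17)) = 1243 / 109650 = 0.01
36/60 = 0.60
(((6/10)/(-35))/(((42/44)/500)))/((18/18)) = -440/49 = -8.98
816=816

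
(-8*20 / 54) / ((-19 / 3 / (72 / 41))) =640 / 779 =0.82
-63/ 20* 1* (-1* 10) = 63/ 2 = 31.50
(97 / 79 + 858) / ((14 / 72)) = 349092 / 79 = 4418.89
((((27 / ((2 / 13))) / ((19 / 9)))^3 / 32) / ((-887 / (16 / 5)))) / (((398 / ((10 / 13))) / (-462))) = 560166980373 / 9685621336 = 57.83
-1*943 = -943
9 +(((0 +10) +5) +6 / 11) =24.55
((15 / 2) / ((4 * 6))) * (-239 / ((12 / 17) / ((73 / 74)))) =-1482995 / 14208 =-104.38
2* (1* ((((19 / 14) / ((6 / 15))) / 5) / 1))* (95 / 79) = 1805 / 1106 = 1.63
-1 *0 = 0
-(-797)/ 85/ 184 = 797/ 15640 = 0.05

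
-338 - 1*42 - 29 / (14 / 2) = -2689 / 7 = -384.14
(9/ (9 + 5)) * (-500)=-2250/ 7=-321.43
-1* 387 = -387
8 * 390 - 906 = 2214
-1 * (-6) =6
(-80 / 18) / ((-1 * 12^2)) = 5 / 162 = 0.03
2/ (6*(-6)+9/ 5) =-10/ 171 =-0.06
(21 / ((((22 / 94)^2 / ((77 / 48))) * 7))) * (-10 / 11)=-77315 / 968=-79.87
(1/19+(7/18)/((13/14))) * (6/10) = 1048/3705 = 0.28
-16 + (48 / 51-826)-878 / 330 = -2366633 / 2805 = -843.72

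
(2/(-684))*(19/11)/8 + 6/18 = 527/1584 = 0.33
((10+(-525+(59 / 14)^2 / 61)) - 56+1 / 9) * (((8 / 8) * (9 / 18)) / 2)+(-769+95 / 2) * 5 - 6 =-1616706815 / 430416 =-3756.15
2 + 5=7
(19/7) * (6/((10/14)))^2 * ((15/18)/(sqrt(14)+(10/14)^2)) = -195510/32989+1915998 * sqrt(14)/164945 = 37.54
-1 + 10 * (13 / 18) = 56 / 9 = 6.22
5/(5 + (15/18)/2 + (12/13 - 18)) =-780/1819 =-0.43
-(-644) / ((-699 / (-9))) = 1932 / 233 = 8.29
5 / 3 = 1.67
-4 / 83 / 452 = -1 / 9379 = -0.00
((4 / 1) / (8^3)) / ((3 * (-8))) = -1 / 3072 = -0.00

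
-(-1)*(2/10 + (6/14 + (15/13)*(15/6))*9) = 27317/910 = 30.02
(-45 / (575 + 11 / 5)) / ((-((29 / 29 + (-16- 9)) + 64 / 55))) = -4125 / 1208272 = -0.00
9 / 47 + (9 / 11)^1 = 522 / 517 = 1.01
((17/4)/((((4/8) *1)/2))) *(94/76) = 21.03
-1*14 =-14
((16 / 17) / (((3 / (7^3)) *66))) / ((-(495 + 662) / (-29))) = 79576 / 1947231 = 0.04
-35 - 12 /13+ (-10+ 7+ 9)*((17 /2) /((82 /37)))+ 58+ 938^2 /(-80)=-116758563 /10660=-10952.96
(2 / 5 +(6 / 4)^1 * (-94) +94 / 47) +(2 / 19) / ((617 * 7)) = -56868263 / 410305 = -138.60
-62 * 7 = -434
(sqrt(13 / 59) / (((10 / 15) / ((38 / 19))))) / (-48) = -sqrt(767) / 944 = -0.03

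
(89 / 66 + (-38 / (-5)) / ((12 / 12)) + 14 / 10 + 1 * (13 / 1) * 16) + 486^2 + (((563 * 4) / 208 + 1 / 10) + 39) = 2028863483 / 8580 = 236464.28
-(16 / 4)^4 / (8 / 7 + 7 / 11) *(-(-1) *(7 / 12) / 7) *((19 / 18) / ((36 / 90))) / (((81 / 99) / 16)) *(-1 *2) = 41198080 / 33291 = 1237.51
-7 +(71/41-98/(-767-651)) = -151135/29069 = -5.20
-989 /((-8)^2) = -989 /64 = -15.45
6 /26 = 3 /13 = 0.23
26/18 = 13/9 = 1.44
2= 2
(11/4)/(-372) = -11/1488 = -0.01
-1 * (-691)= 691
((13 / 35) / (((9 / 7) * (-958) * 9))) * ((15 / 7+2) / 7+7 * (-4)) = 17459 / 19011510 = 0.00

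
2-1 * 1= 1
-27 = -27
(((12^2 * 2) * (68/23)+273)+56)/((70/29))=787379/1610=489.06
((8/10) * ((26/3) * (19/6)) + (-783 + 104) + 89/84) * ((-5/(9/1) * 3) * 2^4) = 3306164/189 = 17492.93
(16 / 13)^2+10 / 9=3994 / 1521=2.63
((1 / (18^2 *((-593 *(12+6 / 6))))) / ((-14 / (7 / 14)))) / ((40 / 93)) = 31 / 932480640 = 0.00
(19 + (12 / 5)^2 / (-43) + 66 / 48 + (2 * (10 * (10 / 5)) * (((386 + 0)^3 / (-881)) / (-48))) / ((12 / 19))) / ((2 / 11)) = 64623237731987 / 136378800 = 473851.05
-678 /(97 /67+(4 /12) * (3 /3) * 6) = -15142 /77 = -196.65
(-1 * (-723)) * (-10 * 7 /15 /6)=-1687 /3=-562.33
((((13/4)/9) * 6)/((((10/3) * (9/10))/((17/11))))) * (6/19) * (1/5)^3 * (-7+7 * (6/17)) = -91/7125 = -0.01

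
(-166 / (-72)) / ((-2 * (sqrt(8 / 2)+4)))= -83 / 432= -0.19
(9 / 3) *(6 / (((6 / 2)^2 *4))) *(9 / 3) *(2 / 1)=3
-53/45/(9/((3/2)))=-53/270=-0.20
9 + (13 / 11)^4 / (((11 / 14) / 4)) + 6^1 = 4015181 / 161051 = 24.93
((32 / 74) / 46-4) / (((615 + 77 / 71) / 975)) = -117544050 / 18612221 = -6.32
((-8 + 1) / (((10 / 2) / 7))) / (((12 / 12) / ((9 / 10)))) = -441 / 50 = -8.82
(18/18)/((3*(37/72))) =0.65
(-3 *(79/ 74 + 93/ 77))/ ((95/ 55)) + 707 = 6919399/ 9842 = 703.05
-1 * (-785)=785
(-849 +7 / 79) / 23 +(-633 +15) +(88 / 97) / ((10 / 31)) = -574657062 / 881245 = -652.10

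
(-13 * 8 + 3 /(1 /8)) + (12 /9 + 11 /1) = -203 /3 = -67.67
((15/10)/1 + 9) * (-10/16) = -105/16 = -6.56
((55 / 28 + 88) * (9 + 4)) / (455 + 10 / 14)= 2977 / 1160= 2.57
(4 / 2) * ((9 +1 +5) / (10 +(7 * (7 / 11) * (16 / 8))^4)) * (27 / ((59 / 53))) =314269065 / 2725305167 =0.12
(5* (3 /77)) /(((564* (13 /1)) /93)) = 465 /188188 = 0.00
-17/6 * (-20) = 170/3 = 56.67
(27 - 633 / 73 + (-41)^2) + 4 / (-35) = 4341493 / 2555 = 1699.21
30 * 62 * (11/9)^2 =75020/27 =2778.52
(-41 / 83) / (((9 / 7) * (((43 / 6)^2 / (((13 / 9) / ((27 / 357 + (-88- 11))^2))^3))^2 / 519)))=-1932643054935154076358305395660298299 / 2472442872130605571088829698268280514361806806943706003800064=-0.00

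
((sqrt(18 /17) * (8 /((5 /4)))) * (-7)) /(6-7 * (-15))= -224 * sqrt(34) /3145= -0.42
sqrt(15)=3.87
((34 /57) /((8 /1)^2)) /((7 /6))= 0.01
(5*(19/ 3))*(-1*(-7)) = 665/ 3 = 221.67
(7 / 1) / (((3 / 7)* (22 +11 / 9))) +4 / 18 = 1741 / 1881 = 0.93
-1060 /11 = -96.36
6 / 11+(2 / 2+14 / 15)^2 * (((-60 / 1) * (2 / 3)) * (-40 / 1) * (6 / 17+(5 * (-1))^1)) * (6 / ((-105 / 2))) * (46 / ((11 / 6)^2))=3129581926 / 71995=43469.43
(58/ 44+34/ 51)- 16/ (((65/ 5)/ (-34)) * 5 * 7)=95509/ 30030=3.18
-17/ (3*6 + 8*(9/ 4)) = -17/ 36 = -0.47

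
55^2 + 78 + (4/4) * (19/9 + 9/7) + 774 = 244465/63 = 3880.40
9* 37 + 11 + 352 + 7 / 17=11839 / 17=696.41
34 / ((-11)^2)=34 / 121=0.28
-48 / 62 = -24 / 31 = -0.77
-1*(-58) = 58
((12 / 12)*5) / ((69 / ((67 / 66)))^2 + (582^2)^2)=4489 / 103008142820196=0.00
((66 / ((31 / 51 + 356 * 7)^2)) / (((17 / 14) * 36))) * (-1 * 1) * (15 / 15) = -3927 / 16160257129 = -0.00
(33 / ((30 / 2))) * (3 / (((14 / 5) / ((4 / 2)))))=4.71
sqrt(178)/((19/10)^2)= 100 * sqrt(178)/361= 3.70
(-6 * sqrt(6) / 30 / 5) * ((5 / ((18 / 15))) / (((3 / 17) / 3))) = -6.94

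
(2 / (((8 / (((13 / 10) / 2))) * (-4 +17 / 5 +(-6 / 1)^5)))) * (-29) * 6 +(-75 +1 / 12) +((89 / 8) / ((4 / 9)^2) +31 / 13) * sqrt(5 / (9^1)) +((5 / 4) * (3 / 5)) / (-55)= -98606491 / 1316040 +97685 * sqrt(5) / 4992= -31.17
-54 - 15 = -69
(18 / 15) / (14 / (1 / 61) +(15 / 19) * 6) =57 / 40790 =0.00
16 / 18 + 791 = 7127 / 9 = 791.89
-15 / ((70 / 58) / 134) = -11658 / 7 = -1665.43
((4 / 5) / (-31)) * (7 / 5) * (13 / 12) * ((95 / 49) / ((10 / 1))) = -247 / 32550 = -0.01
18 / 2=9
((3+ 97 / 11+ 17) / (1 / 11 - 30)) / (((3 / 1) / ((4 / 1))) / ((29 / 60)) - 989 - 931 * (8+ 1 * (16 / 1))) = 9193 / 222605348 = 0.00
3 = 3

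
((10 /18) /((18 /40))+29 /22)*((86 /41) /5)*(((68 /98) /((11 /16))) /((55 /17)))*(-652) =-1179450745472 /5414807475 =-217.82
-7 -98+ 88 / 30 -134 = -3541 / 15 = -236.07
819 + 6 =825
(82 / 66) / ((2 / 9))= 123 / 22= 5.59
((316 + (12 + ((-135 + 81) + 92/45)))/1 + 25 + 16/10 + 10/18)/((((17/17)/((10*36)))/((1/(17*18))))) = 6064/17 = 356.71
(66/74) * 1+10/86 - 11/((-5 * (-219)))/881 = 1547353279/1534829745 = 1.01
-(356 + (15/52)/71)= -1314367/3692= -356.00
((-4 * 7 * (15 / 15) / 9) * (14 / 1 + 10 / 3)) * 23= -33488 / 27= -1240.30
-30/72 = -5/12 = -0.42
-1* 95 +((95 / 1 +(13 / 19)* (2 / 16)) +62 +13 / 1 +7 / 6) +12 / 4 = 36139 / 456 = 79.25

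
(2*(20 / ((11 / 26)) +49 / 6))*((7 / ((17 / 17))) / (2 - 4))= -25613 / 66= -388.08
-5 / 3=-1.67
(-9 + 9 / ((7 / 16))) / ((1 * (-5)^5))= -81 / 21875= -0.00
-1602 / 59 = -27.15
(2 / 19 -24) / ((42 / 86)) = -19522 / 399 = -48.93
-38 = -38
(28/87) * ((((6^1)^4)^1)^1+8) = 36512/87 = 419.68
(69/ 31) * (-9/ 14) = -621/ 434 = -1.43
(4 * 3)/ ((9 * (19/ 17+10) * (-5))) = -68/ 2835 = -0.02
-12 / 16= -3 / 4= -0.75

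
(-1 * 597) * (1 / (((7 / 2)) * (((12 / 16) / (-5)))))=7960 / 7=1137.14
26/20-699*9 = -62897/10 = -6289.70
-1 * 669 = -669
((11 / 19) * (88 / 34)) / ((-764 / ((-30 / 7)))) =3630 / 431851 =0.01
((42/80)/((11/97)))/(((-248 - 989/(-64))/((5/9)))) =-5432/491139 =-0.01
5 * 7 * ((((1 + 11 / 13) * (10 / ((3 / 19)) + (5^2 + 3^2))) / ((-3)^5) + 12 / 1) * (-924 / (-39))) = 383466160 / 41067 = 9337.57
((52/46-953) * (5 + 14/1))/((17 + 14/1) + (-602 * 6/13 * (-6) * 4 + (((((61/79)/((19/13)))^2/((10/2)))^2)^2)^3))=-2.70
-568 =-568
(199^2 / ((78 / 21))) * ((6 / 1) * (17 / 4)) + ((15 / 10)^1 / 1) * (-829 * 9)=13555599 / 52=260684.60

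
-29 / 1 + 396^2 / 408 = 6041 / 17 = 355.35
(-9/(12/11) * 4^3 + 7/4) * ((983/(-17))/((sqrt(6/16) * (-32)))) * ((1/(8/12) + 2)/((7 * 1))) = -2069215 * sqrt(6)/6528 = -776.43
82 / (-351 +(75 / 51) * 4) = -1394 / 5867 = -0.24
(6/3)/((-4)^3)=-1/32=-0.03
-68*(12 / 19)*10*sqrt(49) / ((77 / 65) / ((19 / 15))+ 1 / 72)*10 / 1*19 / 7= -1451174400 / 16879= -85975.14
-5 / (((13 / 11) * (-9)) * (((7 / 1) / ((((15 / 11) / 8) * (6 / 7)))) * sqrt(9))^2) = 125 / 5493488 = 0.00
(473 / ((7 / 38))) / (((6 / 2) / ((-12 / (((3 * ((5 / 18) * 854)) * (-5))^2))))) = -647064 / 797689375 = -0.00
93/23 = 4.04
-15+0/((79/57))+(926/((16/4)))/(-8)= -703/16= -43.94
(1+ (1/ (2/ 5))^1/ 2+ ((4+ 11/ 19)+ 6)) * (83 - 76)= 6825/ 76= 89.80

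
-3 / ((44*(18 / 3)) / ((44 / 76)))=-1 / 152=-0.01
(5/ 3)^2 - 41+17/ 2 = -535/ 18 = -29.72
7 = 7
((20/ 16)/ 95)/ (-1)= -1/ 76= -0.01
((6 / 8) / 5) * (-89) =-267 / 20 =-13.35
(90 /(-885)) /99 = -2 /1947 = -0.00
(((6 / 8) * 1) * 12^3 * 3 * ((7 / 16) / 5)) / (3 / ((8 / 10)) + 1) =6804 / 95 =71.62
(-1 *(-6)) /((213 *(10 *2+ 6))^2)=1 /5111574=0.00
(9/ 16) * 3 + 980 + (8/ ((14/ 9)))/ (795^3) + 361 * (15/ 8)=10370715991189/ 6252834000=1658.56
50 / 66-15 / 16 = -95 / 528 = -0.18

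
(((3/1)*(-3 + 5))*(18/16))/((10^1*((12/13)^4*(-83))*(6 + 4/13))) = -371293/209080320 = -0.00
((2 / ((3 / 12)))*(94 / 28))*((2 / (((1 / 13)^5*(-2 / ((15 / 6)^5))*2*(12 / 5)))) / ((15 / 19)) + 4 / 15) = -5180697496241 / 20160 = -256979042.47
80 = 80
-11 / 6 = -1.83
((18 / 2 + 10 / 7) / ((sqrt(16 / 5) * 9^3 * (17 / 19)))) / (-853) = -1387 * sqrt(5) / 295994412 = -0.00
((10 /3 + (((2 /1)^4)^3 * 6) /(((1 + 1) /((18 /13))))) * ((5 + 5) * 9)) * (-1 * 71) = -1413642660 /13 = -108741743.08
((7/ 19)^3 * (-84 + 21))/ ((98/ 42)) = -9261/ 6859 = -1.35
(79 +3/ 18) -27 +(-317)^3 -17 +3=-191129849/ 6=-31854974.83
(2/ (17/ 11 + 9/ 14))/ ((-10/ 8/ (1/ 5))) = -1232/ 8425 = -0.15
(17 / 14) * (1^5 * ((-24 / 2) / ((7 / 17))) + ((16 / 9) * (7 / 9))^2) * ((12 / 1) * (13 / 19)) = -552781112 / 2036097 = -271.49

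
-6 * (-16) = 96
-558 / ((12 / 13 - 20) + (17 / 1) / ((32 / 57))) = -232128 / 4661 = -49.80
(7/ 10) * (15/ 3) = 7/ 2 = 3.50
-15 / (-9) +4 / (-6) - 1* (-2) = 3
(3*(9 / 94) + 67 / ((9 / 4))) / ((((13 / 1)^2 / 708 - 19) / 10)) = -30013300 / 1872903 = -16.03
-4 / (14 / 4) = -8 / 7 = -1.14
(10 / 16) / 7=5 / 56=0.09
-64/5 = -12.80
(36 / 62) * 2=36 / 31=1.16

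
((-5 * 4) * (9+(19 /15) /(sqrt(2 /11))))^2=4560 * sqrt(22)+323368 /9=57318.07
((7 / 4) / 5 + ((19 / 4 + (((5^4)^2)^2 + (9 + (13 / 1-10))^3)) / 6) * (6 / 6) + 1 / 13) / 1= 39672852013681 / 1560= 25431315393.39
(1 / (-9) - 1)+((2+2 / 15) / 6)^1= -0.76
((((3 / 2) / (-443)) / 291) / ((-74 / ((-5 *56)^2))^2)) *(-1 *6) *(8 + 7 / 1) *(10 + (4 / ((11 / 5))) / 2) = 8297856000000 / 647100289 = 12823.14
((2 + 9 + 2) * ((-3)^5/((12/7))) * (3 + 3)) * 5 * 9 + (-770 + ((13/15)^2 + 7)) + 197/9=-24914143/50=-498282.86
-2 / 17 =-0.12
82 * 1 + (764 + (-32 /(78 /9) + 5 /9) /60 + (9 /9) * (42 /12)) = 5963123 /7020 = 849.45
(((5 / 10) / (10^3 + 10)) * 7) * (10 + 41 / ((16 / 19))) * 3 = 19719 / 32320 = 0.61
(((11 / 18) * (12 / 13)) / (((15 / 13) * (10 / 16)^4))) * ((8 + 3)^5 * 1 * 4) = 58050510848 / 28125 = 2064018.16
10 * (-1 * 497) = -4970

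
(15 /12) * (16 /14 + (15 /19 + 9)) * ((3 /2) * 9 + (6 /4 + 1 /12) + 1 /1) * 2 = 701555 /1596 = 439.57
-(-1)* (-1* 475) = -475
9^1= 9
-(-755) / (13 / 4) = 3020 / 13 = 232.31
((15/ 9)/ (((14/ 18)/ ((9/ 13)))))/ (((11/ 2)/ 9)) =2430/ 1001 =2.43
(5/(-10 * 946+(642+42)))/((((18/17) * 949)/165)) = -4675/49970544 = -0.00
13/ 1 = 13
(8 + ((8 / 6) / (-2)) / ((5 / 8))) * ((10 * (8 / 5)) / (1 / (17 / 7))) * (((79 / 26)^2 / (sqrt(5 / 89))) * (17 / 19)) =9389.14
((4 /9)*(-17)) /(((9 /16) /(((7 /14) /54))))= -0.12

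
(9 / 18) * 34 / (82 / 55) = 935 / 82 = 11.40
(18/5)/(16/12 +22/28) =756/445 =1.70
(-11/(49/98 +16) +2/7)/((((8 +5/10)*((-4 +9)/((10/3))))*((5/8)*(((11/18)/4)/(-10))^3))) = 13406.02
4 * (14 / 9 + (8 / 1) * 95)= 27416 / 9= 3046.22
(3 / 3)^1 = 1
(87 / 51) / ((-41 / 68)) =-116 / 41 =-2.83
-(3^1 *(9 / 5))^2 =-729 / 25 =-29.16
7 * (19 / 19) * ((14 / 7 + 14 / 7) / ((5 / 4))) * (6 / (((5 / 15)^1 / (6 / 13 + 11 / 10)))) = 204624 / 325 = 629.61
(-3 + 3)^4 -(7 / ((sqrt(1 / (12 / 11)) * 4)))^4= -21609 / 1936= -11.16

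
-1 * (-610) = 610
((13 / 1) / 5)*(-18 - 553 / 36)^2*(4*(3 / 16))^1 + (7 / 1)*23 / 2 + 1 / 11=213922703 / 95040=2250.87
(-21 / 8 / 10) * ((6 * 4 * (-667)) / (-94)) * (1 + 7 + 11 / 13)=-966483 / 2444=-395.45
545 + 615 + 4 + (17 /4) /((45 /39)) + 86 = 75221 /60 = 1253.68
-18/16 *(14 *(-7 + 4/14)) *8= 846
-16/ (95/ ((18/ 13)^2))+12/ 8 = 37797/ 32110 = 1.18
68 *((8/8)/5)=68/5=13.60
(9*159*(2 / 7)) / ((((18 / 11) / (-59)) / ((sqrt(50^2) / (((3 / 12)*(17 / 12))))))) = -247658400 / 119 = -2081163.03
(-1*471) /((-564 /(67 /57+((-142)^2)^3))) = 73367644211788375 /10716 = 6846551344885.07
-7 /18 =-0.39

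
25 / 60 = 5 / 12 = 0.42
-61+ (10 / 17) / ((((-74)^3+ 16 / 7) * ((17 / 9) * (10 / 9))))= -61.00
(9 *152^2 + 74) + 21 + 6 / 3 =208033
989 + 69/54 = 17825/18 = 990.28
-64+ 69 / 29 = -1787 / 29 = -61.62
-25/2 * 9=-225/2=-112.50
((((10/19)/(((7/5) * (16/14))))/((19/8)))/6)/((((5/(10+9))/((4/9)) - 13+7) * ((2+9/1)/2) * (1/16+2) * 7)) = -0.00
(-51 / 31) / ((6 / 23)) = -6.31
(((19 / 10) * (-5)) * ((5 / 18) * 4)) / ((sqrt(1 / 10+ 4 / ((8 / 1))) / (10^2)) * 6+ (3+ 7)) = -11875000 / 11249757+ 4750 * sqrt(15) / 3749919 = -1.05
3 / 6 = 1 / 2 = 0.50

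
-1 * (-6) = 6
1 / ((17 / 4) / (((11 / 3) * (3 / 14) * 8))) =176 / 119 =1.48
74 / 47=1.57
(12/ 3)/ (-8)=-1/ 2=-0.50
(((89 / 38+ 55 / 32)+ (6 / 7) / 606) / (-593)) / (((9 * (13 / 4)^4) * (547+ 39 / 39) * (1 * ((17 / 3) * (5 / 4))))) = -13969528 / 7948073322968415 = -0.00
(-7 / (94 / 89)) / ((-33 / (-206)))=-64169 / 1551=-41.37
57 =57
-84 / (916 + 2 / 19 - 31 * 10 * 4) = 798 / 3077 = 0.26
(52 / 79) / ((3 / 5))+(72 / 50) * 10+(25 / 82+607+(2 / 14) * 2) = 623.09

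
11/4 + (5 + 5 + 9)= 87/4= 21.75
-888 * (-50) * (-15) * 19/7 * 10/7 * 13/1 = -1645020000/49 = -33571836.73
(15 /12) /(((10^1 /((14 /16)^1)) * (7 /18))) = 9 /32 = 0.28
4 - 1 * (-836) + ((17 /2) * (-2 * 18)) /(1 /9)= -1914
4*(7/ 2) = 14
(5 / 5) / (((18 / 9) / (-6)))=-3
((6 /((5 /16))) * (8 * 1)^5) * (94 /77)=295698432 /385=768047.88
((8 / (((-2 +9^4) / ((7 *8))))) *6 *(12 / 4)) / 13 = 1152 / 12181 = 0.09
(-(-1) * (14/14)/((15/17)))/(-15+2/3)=-0.08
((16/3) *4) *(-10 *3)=-640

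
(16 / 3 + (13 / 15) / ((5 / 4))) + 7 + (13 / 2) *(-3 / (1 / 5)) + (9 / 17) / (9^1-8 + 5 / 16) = -1500649 / 17850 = -84.07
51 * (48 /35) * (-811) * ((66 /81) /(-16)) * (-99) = -10009362 /35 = -285981.77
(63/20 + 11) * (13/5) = 3679/100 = 36.79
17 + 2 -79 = -60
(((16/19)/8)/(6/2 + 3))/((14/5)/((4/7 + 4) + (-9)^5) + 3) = 2066555/353375319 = 0.01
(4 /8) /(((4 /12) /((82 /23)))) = 5.35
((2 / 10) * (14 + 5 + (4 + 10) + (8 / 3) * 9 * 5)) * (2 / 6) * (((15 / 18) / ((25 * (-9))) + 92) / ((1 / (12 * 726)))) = 8175011.68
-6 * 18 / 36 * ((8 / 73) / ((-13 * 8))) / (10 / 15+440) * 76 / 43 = 342 / 26973427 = 0.00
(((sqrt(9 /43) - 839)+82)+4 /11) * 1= -8323 /11+3 * sqrt(43) /43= -756.18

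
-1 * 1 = -1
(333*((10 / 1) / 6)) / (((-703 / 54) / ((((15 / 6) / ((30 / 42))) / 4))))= -2835 / 76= -37.30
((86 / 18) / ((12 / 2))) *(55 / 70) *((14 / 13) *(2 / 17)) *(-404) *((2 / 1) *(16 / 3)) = -6114944 / 17901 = -341.60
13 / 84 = 0.15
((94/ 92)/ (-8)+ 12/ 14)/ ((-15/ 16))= -1879/ 2415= -0.78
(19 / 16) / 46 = 19 / 736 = 0.03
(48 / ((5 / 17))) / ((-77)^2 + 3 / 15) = 136 / 4941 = 0.03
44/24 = 11/6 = 1.83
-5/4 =-1.25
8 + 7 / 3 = 31 / 3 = 10.33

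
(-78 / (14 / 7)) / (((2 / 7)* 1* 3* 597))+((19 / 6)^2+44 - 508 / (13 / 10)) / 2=-31375601 / 186264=-168.45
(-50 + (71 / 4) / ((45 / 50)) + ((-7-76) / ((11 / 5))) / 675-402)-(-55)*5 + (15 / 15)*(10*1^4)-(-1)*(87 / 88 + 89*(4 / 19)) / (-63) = -233287807 / 1580040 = -147.65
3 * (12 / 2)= 18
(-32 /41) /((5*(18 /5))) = -16 /369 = -0.04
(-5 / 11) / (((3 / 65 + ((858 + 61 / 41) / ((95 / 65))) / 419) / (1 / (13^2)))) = -8160025 / 4398130594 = -0.00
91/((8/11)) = 1001/8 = 125.12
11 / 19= 0.58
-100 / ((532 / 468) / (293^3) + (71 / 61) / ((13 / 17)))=-4488059092725 / 68311317601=-65.70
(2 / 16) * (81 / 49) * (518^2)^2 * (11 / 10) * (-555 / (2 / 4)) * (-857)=15567342363565146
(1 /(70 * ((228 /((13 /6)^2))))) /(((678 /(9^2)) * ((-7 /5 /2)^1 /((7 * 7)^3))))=-405769 /68704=-5.91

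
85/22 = 3.86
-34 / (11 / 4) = -136 / 11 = -12.36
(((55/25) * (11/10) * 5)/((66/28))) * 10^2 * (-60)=-30800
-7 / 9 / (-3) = 7 / 27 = 0.26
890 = 890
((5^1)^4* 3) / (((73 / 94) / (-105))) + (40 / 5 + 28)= -18503622 / 73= -253474.27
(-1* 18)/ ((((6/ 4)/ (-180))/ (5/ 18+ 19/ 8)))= 5730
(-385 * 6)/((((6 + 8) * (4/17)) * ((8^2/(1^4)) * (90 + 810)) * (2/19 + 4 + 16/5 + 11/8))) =-0.00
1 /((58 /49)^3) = 117649 /195112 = 0.60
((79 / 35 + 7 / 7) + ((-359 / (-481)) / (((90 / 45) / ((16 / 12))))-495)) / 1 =-24810343 / 50505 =-491.25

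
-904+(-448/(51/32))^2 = 203169592/2601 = 78112.11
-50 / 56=-25 / 28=-0.89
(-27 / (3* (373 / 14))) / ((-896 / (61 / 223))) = 549 / 5323456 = 0.00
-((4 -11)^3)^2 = -117649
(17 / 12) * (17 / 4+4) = 187 / 16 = 11.69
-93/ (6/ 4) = -62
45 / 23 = 1.96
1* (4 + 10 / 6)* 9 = 51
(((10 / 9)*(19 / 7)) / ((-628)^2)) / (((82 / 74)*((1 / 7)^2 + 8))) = 24605 / 28596192264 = 0.00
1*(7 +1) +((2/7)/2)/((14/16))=400/49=8.16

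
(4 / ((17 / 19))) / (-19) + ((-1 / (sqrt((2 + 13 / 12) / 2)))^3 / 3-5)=-89 / 17-16* sqrt(222) / 1369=-5.41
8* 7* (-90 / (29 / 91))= -458640 / 29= -15815.17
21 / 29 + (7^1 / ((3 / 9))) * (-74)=-1553.28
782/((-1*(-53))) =782/53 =14.75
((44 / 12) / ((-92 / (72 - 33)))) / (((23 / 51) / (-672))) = 1225224 / 529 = 2316.11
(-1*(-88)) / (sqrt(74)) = 44*sqrt(74) / 37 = 10.23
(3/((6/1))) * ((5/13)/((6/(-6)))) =-5/26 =-0.19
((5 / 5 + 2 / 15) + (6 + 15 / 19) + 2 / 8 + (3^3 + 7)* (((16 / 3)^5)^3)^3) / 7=2519553787726957183494889000000000.00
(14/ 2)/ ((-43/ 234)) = -1638/ 43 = -38.09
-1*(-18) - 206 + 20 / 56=-2627 / 14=-187.64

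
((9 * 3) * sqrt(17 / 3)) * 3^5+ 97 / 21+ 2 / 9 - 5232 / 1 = -329311 / 63+ 2187 * sqrt(51) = 10391.15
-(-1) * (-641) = -641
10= 10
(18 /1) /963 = 2 /107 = 0.02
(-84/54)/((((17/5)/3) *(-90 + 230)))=-1/102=-0.01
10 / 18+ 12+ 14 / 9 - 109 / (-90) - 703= -61891 / 90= -687.68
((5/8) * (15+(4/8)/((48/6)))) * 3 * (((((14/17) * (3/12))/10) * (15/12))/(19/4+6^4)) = 25305/45286912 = 0.00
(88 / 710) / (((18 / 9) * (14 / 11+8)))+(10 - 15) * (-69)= 6246346 / 18105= 345.01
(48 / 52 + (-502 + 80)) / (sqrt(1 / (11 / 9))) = -5474 * sqrt(11) / 39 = -465.52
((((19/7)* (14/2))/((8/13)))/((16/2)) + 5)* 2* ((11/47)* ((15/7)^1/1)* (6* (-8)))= -40095/94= -426.54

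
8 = 8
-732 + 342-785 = -1175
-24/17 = -1.41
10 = 10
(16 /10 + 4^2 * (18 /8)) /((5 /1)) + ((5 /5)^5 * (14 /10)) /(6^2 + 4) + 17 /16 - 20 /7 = 16129 /2800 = 5.76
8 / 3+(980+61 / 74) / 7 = 221887 / 1554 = 142.78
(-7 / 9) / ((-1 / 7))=49 / 9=5.44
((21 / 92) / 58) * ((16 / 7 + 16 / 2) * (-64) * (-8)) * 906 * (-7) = -87671808 / 667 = -131441.99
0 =0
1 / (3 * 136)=1 / 408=0.00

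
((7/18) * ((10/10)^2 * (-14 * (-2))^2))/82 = 3.72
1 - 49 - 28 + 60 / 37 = -2752 / 37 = -74.38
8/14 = 4/7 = 0.57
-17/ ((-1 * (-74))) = -17/ 74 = -0.23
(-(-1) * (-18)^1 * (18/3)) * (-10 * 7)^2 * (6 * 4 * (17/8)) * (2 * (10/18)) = -29988000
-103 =-103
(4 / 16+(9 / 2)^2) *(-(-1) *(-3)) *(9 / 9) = -123 / 2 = -61.50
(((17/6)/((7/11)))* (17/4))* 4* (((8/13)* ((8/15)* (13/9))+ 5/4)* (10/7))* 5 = 302005/324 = 932.11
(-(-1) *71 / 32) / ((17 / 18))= 639 / 272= 2.35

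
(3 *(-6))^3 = -5832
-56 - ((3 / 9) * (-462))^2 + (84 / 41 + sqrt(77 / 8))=-974568 / 41 + sqrt(154) / 4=-23766.85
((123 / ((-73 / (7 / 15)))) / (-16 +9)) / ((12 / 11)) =451 / 4380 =0.10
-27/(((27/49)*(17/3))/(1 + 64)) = -9555/17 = -562.06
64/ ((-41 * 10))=-32/ 205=-0.16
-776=-776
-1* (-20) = 20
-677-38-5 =-720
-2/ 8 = -1/ 4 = -0.25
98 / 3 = 32.67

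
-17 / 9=-1.89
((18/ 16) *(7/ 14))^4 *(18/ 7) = 59049/ 229376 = 0.26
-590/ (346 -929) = 590/ 583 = 1.01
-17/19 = -0.89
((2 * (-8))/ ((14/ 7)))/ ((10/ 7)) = -28/ 5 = -5.60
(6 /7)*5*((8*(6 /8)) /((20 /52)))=468 /7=66.86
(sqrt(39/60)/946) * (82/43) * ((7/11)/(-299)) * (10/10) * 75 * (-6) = 12915 * sqrt(65)/66894971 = 0.00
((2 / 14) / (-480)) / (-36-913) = 1 / 3188640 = 0.00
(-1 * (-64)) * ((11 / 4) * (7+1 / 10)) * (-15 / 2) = -9372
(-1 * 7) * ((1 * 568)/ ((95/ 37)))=-147112/ 95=-1548.55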